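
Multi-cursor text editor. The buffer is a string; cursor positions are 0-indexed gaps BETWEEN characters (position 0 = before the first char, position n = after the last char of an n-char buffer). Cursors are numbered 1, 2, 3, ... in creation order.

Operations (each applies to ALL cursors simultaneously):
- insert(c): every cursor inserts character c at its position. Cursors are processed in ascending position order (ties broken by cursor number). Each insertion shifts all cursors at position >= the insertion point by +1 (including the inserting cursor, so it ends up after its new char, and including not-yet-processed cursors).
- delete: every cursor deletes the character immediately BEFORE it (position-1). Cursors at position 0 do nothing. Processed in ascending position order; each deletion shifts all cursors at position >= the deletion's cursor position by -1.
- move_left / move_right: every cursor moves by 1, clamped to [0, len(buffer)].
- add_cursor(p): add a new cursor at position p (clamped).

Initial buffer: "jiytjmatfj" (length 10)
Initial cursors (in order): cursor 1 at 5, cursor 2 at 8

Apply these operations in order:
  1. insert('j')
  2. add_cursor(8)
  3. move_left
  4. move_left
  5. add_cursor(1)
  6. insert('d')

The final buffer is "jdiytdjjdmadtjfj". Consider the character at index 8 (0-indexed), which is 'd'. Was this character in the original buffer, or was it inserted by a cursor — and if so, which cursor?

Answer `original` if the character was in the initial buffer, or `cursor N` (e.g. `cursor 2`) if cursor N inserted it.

After op 1 (insert('j')): buffer="jiytjjmatjfj" (len 12), cursors c1@6 c2@10, authorship .....1...2..
After op 2 (add_cursor(8)): buffer="jiytjjmatjfj" (len 12), cursors c1@6 c3@8 c2@10, authorship .....1...2..
After op 3 (move_left): buffer="jiytjjmatjfj" (len 12), cursors c1@5 c3@7 c2@9, authorship .....1...2..
After op 4 (move_left): buffer="jiytjjmatjfj" (len 12), cursors c1@4 c3@6 c2@8, authorship .....1...2..
After op 5 (add_cursor(1)): buffer="jiytjjmatjfj" (len 12), cursors c4@1 c1@4 c3@6 c2@8, authorship .....1...2..
After op 6 (insert('d')): buffer="jdiytdjjdmadtjfj" (len 16), cursors c4@2 c1@6 c3@9 c2@12, authorship .4...1.13..2.2..
Authorship (.=original, N=cursor N): . 4 . . . 1 . 1 3 . . 2 . 2 . .
Index 8: author = 3

Answer: cursor 3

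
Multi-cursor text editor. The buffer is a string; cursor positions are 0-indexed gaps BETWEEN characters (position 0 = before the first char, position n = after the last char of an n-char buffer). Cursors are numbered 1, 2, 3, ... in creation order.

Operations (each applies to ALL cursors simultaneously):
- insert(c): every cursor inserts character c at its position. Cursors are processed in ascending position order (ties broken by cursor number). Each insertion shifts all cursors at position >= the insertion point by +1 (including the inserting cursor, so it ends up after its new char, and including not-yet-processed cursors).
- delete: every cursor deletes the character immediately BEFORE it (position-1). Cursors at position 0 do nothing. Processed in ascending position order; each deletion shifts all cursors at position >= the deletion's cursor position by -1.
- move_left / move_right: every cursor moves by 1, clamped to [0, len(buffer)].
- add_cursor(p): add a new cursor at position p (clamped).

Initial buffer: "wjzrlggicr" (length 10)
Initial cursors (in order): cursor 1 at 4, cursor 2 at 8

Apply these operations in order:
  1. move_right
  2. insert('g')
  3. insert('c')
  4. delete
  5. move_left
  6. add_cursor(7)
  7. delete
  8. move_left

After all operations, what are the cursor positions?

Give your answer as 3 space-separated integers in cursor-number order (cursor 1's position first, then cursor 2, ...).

Answer: 3 6 4

Derivation:
After op 1 (move_right): buffer="wjzrlggicr" (len 10), cursors c1@5 c2@9, authorship ..........
After op 2 (insert('g')): buffer="wjzrlgggicgr" (len 12), cursors c1@6 c2@11, authorship .....1....2.
After op 3 (insert('c')): buffer="wjzrlgcggicgcr" (len 14), cursors c1@7 c2@13, authorship .....11....22.
After op 4 (delete): buffer="wjzrlgggicgr" (len 12), cursors c1@6 c2@11, authorship .....1....2.
After op 5 (move_left): buffer="wjzrlgggicgr" (len 12), cursors c1@5 c2@10, authorship .....1....2.
After op 6 (add_cursor(7)): buffer="wjzrlgggicgr" (len 12), cursors c1@5 c3@7 c2@10, authorship .....1....2.
After op 7 (delete): buffer="wjzrggigr" (len 9), cursors c1@4 c3@5 c2@7, authorship ....1..2.
After op 8 (move_left): buffer="wjzrggigr" (len 9), cursors c1@3 c3@4 c2@6, authorship ....1..2.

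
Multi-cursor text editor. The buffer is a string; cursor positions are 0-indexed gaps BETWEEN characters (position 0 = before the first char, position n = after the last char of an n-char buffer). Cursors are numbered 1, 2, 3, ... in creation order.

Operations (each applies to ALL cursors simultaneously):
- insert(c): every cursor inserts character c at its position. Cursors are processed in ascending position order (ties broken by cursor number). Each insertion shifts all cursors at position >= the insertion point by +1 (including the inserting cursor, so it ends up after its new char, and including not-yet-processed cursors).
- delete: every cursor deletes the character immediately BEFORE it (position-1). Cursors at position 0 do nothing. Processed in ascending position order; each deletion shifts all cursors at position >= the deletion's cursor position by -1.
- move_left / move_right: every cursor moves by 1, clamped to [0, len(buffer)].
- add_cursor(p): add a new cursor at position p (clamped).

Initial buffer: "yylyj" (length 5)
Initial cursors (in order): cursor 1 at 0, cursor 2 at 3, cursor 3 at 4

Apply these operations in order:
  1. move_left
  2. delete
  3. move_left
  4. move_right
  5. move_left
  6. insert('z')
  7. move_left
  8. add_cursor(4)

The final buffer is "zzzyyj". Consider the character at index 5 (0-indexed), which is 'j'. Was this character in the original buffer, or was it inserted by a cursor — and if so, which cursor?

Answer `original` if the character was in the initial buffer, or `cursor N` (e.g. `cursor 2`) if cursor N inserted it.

After op 1 (move_left): buffer="yylyj" (len 5), cursors c1@0 c2@2 c3@3, authorship .....
After op 2 (delete): buffer="yyj" (len 3), cursors c1@0 c2@1 c3@1, authorship ...
After op 3 (move_left): buffer="yyj" (len 3), cursors c1@0 c2@0 c3@0, authorship ...
After op 4 (move_right): buffer="yyj" (len 3), cursors c1@1 c2@1 c3@1, authorship ...
After op 5 (move_left): buffer="yyj" (len 3), cursors c1@0 c2@0 c3@0, authorship ...
After op 6 (insert('z')): buffer="zzzyyj" (len 6), cursors c1@3 c2@3 c3@3, authorship 123...
After op 7 (move_left): buffer="zzzyyj" (len 6), cursors c1@2 c2@2 c3@2, authorship 123...
After op 8 (add_cursor(4)): buffer="zzzyyj" (len 6), cursors c1@2 c2@2 c3@2 c4@4, authorship 123...
Authorship (.=original, N=cursor N): 1 2 3 . . .
Index 5: author = original

Answer: original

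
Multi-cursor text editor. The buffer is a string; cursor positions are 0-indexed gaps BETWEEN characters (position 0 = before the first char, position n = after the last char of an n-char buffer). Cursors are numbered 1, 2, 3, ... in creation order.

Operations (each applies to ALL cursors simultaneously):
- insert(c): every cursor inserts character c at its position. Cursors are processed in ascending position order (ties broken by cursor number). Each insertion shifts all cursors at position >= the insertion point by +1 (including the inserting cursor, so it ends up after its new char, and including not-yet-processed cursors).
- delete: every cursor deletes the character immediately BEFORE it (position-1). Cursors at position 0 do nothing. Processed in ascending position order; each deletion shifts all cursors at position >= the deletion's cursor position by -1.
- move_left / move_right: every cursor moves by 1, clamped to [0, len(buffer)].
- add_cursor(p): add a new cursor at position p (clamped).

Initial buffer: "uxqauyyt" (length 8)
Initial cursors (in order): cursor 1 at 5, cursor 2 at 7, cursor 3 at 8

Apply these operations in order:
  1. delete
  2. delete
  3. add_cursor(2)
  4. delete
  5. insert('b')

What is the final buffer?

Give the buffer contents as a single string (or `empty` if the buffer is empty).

After op 1 (delete): buffer="uxqay" (len 5), cursors c1@4 c2@5 c3@5, authorship .....
After op 2 (delete): buffer="ux" (len 2), cursors c1@2 c2@2 c3@2, authorship ..
After op 3 (add_cursor(2)): buffer="ux" (len 2), cursors c1@2 c2@2 c3@2 c4@2, authorship ..
After op 4 (delete): buffer="" (len 0), cursors c1@0 c2@0 c3@0 c4@0, authorship 
After op 5 (insert('b')): buffer="bbbb" (len 4), cursors c1@4 c2@4 c3@4 c4@4, authorship 1234

Answer: bbbb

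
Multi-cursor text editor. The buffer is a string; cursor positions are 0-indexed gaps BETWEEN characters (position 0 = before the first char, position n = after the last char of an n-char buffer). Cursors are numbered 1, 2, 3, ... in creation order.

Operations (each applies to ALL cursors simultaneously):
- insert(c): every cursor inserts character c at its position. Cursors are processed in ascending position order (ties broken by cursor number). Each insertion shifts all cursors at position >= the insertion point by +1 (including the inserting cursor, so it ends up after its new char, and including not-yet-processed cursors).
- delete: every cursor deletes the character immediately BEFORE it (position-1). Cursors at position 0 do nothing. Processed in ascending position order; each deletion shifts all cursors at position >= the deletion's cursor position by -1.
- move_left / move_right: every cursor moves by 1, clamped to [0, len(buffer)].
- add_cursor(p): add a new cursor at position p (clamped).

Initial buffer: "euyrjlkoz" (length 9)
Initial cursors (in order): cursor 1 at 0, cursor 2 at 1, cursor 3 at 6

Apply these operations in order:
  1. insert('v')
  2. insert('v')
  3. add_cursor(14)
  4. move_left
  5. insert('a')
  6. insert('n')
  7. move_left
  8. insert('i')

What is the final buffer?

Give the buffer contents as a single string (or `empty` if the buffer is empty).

After op 1 (insert('v')): buffer="vevuyrjlvkoz" (len 12), cursors c1@1 c2@3 c3@9, authorship 1.2.....3...
After op 2 (insert('v')): buffer="vvevvuyrjlvvkoz" (len 15), cursors c1@2 c2@5 c3@12, authorship 11.22.....33...
After op 3 (add_cursor(14)): buffer="vvevvuyrjlvvkoz" (len 15), cursors c1@2 c2@5 c3@12 c4@14, authorship 11.22.....33...
After op 4 (move_left): buffer="vvevvuyrjlvvkoz" (len 15), cursors c1@1 c2@4 c3@11 c4@13, authorship 11.22.....33...
After op 5 (insert('a')): buffer="vavevavuyrjlvavkaoz" (len 19), cursors c1@2 c2@6 c3@14 c4@17, authorship 111.222.....333.4..
After op 6 (insert('n')): buffer="vanvevanvuyrjlvanvkanoz" (len 23), cursors c1@3 c2@8 c3@17 c4@21, authorship 1111.2222.....3333.44..
After op 7 (move_left): buffer="vanvevanvuyrjlvanvkanoz" (len 23), cursors c1@2 c2@7 c3@16 c4@20, authorship 1111.2222.....3333.44..
After op 8 (insert('i')): buffer="vainvevainvuyrjlvainvkainoz" (len 27), cursors c1@3 c2@9 c3@19 c4@24, authorship 11111.22222.....33333.444..

Answer: vainvevainvuyrjlvainvkainoz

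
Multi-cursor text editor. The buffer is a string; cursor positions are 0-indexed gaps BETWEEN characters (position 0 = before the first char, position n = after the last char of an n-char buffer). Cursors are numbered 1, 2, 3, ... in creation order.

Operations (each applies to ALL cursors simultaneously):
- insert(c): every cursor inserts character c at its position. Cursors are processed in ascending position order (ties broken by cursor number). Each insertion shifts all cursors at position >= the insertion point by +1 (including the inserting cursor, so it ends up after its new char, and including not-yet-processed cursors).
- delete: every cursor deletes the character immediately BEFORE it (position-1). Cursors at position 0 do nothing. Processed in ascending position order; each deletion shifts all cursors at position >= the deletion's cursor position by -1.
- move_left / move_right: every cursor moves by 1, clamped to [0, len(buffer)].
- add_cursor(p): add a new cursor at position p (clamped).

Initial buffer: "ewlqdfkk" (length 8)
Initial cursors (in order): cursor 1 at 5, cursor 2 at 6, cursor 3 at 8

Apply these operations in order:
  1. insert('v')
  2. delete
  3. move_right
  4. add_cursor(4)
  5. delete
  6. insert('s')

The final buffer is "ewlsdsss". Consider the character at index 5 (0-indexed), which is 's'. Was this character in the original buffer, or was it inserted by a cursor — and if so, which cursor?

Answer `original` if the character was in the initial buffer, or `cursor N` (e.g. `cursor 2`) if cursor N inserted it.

After op 1 (insert('v')): buffer="ewlqdvfvkkv" (len 11), cursors c1@6 c2@8 c3@11, authorship .....1.2..3
After op 2 (delete): buffer="ewlqdfkk" (len 8), cursors c1@5 c2@6 c3@8, authorship ........
After op 3 (move_right): buffer="ewlqdfkk" (len 8), cursors c1@6 c2@7 c3@8, authorship ........
After op 4 (add_cursor(4)): buffer="ewlqdfkk" (len 8), cursors c4@4 c1@6 c2@7 c3@8, authorship ........
After op 5 (delete): buffer="ewld" (len 4), cursors c4@3 c1@4 c2@4 c3@4, authorship ....
After op 6 (insert('s')): buffer="ewlsdsss" (len 8), cursors c4@4 c1@8 c2@8 c3@8, authorship ...4.123
Authorship (.=original, N=cursor N): . . . 4 . 1 2 3
Index 5: author = 1

Answer: cursor 1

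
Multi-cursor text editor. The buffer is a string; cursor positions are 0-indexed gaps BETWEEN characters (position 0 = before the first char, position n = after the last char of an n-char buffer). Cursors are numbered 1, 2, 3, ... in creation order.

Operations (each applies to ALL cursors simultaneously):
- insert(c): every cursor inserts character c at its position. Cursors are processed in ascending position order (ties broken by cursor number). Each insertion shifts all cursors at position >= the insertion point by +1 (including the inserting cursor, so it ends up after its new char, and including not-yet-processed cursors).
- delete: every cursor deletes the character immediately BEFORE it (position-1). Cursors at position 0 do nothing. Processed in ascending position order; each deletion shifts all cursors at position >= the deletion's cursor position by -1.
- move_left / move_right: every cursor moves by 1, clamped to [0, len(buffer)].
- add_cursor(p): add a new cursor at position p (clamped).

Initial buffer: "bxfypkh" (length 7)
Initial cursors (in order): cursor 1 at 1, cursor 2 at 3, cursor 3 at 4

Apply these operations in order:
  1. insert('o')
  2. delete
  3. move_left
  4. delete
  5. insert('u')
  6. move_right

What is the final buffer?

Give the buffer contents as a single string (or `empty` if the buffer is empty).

After op 1 (insert('o')): buffer="boxfoyopkh" (len 10), cursors c1@2 c2@5 c3@7, authorship .1..2.3...
After op 2 (delete): buffer="bxfypkh" (len 7), cursors c1@1 c2@3 c3@4, authorship .......
After op 3 (move_left): buffer="bxfypkh" (len 7), cursors c1@0 c2@2 c3@3, authorship .......
After op 4 (delete): buffer="bypkh" (len 5), cursors c1@0 c2@1 c3@1, authorship .....
After op 5 (insert('u')): buffer="ubuuypkh" (len 8), cursors c1@1 c2@4 c3@4, authorship 1.23....
After op 6 (move_right): buffer="ubuuypkh" (len 8), cursors c1@2 c2@5 c3@5, authorship 1.23....

Answer: ubuuypkh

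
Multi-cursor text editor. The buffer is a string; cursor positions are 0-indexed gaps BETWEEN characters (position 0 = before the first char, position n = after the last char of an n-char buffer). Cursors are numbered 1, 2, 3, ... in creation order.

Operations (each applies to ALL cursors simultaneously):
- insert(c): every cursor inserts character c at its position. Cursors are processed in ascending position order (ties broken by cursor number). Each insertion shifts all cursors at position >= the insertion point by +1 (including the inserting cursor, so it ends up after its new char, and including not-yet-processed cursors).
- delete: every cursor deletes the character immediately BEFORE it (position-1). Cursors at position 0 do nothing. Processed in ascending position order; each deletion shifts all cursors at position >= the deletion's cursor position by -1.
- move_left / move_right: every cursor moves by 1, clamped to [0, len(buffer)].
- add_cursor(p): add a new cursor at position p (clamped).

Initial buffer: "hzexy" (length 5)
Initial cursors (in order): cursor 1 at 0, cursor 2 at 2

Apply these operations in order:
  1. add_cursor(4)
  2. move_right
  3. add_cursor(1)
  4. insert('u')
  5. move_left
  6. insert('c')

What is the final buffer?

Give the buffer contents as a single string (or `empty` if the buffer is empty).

Answer: huccuzecuxycu

Derivation:
After op 1 (add_cursor(4)): buffer="hzexy" (len 5), cursors c1@0 c2@2 c3@4, authorship .....
After op 2 (move_right): buffer="hzexy" (len 5), cursors c1@1 c2@3 c3@5, authorship .....
After op 3 (add_cursor(1)): buffer="hzexy" (len 5), cursors c1@1 c4@1 c2@3 c3@5, authorship .....
After op 4 (insert('u')): buffer="huuzeuxyu" (len 9), cursors c1@3 c4@3 c2@6 c3@9, authorship .14..2..3
After op 5 (move_left): buffer="huuzeuxyu" (len 9), cursors c1@2 c4@2 c2@5 c3@8, authorship .14..2..3
After op 6 (insert('c')): buffer="huccuzecuxycu" (len 13), cursors c1@4 c4@4 c2@8 c3@12, authorship .1144..22..33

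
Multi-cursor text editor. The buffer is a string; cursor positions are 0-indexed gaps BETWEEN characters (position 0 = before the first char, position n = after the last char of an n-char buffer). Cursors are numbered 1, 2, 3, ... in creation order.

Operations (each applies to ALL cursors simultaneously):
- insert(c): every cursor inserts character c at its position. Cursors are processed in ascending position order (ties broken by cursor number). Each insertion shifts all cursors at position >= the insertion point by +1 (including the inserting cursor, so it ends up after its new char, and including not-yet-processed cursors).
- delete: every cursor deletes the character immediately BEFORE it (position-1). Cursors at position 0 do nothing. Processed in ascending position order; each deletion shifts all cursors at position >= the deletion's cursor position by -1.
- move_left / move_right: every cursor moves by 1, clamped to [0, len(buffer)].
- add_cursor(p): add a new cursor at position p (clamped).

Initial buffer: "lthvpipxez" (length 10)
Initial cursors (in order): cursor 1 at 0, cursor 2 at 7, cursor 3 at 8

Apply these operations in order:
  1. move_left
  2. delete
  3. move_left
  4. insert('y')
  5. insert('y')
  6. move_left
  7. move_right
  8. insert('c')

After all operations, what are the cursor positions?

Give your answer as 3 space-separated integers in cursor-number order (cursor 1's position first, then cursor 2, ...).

Answer: 3 13 13

Derivation:
After op 1 (move_left): buffer="lthvpipxez" (len 10), cursors c1@0 c2@6 c3@7, authorship ..........
After op 2 (delete): buffer="lthvpxez" (len 8), cursors c1@0 c2@5 c3@5, authorship ........
After op 3 (move_left): buffer="lthvpxez" (len 8), cursors c1@0 c2@4 c3@4, authorship ........
After op 4 (insert('y')): buffer="ylthvyypxez" (len 11), cursors c1@1 c2@7 c3@7, authorship 1....23....
After op 5 (insert('y')): buffer="yylthvyyyypxez" (len 14), cursors c1@2 c2@10 c3@10, authorship 11....2323....
After op 6 (move_left): buffer="yylthvyyyypxez" (len 14), cursors c1@1 c2@9 c3@9, authorship 11....2323....
After op 7 (move_right): buffer="yylthvyyyypxez" (len 14), cursors c1@2 c2@10 c3@10, authorship 11....2323....
After op 8 (insert('c')): buffer="yyclthvyyyyccpxez" (len 17), cursors c1@3 c2@13 c3@13, authorship 111....232323....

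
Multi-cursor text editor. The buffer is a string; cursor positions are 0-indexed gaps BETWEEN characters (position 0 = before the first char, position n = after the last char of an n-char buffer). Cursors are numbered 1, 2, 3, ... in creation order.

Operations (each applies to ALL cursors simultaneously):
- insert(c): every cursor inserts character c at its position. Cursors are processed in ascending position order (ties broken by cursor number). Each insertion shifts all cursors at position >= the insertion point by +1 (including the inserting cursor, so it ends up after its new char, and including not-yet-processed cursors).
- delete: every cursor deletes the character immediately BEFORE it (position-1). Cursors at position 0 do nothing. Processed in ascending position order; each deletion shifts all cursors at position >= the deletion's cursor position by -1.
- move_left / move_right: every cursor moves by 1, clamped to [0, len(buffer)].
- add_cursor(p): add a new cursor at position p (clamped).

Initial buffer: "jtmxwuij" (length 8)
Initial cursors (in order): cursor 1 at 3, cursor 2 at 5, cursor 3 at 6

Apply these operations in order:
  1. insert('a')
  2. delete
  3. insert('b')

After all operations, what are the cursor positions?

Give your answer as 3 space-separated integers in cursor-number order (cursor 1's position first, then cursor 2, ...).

After op 1 (insert('a')): buffer="jtmaxwauaij" (len 11), cursors c1@4 c2@7 c3@9, authorship ...1..2.3..
After op 2 (delete): buffer="jtmxwuij" (len 8), cursors c1@3 c2@5 c3@6, authorship ........
After op 3 (insert('b')): buffer="jtmbxwbubij" (len 11), cursors c1@4 c2@7 c3@9, authorship ...1..2.3..

Answer: 4 7 9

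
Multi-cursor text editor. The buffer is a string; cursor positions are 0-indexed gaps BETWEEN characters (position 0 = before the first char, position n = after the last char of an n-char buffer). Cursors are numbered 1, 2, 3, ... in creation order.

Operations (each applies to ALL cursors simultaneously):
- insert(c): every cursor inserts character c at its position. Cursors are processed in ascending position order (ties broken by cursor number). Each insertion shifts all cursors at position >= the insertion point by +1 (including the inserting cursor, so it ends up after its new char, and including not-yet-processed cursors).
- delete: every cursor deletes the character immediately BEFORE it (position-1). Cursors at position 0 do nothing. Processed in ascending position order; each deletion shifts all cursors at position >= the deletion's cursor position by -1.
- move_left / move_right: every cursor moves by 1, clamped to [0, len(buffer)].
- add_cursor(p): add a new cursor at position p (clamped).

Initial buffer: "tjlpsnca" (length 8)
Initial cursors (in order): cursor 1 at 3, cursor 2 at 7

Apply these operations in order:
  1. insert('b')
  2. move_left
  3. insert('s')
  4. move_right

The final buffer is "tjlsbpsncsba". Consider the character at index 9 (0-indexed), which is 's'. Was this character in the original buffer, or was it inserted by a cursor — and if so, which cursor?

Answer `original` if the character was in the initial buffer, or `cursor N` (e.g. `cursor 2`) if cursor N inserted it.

After op 1 (insert('b')): buffer="tjlbpsncba" (len 10), cursors c1@4 c2@9, authorship ...1....2.
After op 2 (move_left): buffer="tjlbpsncba" (len 10), cursors c1@3 c2@8, authorship ...1....2.
After op 3 (insert('s')): buffer="tjlsbpsncsba" (len 12), cursors c1@4 c2@10, authorship ...11....22.
After op 4 (move_right): buffer="tjlsbpsncsba" (len 12), cursors c1@5 c2@11, authorship ...11....22.
Authorship (.=original, N=cursor N): . . . 1 1 . . . . 2 2 .
Index 9: author = 2

Answer: cursor 2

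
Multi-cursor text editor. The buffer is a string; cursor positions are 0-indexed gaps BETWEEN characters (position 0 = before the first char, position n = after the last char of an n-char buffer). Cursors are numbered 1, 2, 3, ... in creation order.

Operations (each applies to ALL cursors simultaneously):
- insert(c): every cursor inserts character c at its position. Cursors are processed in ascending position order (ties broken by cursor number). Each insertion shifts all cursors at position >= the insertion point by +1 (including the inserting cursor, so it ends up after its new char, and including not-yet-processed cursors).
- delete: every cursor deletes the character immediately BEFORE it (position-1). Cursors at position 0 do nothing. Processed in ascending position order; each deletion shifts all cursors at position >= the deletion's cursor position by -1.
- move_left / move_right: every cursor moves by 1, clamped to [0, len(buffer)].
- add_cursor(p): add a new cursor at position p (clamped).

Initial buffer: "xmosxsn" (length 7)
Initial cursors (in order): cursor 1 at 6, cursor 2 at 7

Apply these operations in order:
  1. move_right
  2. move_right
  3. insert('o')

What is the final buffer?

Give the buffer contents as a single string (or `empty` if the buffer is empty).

After op 1 (move_right): buffer="xmosxsn" (len 7), cursors c1@7 c2@7, authorship .......
After op 2 (move_right): buffer="xmosxsn" (len 7), cursors c1@7 c2@7, authorship .......
After op 3 (insert('o')): buffer="xmosxsnoo" (len 9), cursors c1@9 c2@9, authorship .......12

Answer: xmosxsnoo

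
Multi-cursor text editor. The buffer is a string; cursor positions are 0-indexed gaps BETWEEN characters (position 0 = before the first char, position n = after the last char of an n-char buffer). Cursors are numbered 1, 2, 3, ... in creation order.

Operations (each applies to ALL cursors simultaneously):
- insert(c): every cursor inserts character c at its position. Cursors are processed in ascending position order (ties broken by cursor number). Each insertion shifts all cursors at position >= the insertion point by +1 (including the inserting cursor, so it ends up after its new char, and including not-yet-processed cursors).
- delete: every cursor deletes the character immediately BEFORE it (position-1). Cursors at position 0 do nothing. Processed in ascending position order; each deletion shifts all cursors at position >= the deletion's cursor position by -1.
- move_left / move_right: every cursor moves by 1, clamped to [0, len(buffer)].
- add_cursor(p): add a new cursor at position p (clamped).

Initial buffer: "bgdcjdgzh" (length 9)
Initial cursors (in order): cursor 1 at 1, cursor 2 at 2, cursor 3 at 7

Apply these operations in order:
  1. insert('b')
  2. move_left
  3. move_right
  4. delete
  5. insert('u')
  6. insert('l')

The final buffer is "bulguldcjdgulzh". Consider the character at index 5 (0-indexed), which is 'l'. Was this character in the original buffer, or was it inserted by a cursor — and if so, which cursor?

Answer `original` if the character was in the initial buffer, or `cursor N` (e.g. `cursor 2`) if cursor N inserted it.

After op 1 (insert('b')): buffer="bbgbdcjdgbzh" (len 12), cursors c1@2 c2@4 c3@10, authorship .1.2.....3..
After op 2 (move_left): buffer="bbgbdcjdgbzh" (len 12), cursors c1@1 c2@3 c3@9, authorship .1.2.....3..
After op 3 (move_right): buffer="bbgbdcjdgbzh" (len 12), cursors c1@2 c2@4 c3@10, authorship .1.2.....3..
After op 4 (delete): buffer="bgdcjdgzh" (len 9), cursors c1@1 c2@2 c3@7, authorship .........
After op 5 (insert('u')): buffer="bugudcjdguzh" (len 12), cursors c1@2 c2@4 c3@10, authorship .1.2.....3..
After op 6 (insert('l')): buffer="bulguldcjdgulzh" (len 15), cursors c1@3 c2@6 c3@13, authorship .11.22.....33..
Authorship (.=original, N=cursor N): . 1 1 . 2 2 . . . . . 3 3 . .
Index 5: author = 2

Answer: cursor 2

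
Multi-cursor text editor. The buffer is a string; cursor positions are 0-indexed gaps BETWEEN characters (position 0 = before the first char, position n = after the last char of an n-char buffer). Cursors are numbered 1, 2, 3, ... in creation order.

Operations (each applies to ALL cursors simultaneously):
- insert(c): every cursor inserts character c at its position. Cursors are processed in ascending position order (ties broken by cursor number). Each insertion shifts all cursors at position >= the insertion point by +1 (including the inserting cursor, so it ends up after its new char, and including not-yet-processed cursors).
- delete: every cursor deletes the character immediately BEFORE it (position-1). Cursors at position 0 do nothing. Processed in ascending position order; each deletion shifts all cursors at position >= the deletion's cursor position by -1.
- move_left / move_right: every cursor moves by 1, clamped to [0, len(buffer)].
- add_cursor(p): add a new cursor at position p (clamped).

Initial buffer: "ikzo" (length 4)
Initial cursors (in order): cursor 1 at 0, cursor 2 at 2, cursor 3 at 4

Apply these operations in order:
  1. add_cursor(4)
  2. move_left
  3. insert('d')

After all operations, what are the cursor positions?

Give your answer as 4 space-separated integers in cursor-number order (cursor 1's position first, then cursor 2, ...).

Answer: 1 3 7 7

Derivation:
After op 1 (add_cursor(4)): buffer="ikzo" (len 4), cursors c1@0 c2@2 c3@4 c4@4, authorship ....
After op 2 (move_left): buffer="ikzo" (len 4), cursors c1@0 c2@1 c3@3 c4@3, authorship ....
After op 3 (insert('d')): buffer="didkzddo" (len 8), cursors c1@1 c2@3 c3@7 c4@7, authorship 1.2..34.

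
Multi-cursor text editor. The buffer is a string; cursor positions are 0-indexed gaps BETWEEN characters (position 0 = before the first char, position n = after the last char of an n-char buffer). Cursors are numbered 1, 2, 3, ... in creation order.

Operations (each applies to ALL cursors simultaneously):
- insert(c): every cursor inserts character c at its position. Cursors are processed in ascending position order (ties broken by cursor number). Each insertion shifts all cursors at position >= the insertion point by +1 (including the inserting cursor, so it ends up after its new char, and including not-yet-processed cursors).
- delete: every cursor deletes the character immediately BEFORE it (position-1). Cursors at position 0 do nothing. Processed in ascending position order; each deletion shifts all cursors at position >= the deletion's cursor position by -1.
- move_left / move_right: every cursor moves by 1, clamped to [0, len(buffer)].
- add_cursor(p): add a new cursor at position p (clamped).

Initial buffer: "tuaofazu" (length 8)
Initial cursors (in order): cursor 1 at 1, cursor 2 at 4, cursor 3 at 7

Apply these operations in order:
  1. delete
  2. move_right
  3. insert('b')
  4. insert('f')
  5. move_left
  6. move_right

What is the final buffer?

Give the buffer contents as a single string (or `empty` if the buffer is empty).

Answer: ubfafbfaubf

Derivation:
After op 1 (delete): buffer="uafau" (len 5), cursors c1@0 c2@2 c3@4, authorship .....
After op 2 (move_right): buffer="uafau" (len 5), cursors c1@1 c2@3 c3@5, authorship .....
After op 3 (insert('b')): buffer="ubafbaub" (len 8), cursors c1@2 c2@5 c3@8, authorship .1..2..3
After op 4 (insert('f')): buffer="ubfafbfaubf" (len 11), cursors c1@3 c2@7 c3@11, authorship .11..22..33
After op 5 (move_left): buffer="ubfafbfaubf" (len 11), cursors c1@2 c2@6 c3@10, authorship .11..22..33
After op 6 (move_right): buffer="ubfafbfaubf" (len 11), cursors c1@3 c2@7 c3@11, authorship .11..22..33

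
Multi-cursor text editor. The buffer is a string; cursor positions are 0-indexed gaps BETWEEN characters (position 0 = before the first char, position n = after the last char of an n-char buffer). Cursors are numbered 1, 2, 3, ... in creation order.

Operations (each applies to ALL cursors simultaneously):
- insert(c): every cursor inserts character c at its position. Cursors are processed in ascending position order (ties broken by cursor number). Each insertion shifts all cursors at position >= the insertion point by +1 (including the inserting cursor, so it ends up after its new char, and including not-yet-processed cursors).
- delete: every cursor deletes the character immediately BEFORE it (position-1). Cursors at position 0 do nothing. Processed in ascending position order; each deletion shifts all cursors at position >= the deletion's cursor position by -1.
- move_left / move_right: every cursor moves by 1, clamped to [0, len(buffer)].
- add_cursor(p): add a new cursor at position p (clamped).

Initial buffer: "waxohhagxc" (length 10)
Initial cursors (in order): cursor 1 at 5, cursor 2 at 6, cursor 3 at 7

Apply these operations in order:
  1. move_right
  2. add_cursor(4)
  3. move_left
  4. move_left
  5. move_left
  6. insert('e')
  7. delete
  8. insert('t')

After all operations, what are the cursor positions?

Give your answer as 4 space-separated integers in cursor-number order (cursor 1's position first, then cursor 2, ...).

Answer: 5 7 9 2

Derivation:
After op 1 (move_right): buffer="waxohhagxc" (len 10), cursors c1@6 c2@7 c3@8, authorship ..........
After op 2 (add_cursor(4)): buffer="waxohhagxc" (len 10), cursors c4@4 c1@6 c2@7 c3@8, authorship ..........
After op 3 (move_left): buffer="waxohhagxc" (len 10), cursors c4@3 c1@5 c2@6 c3@7, authorship ..........
After op 4 (move_left): buffer="waxohhagxc" (len 10), cursors c4@2 c1@4 c2@5 c3@6, authorship ..........
After op 5 (move_left): buffer="waxohhagxc" (len 10), cursors c4@1 c1@3 c2@4 c3@5, authorship ..........
After op 6 (insert('e')): buffer="weaxeoehehagxc" (len 14), cursors c4@2 c1@5 c2@7 c3@9, authorship .4..1.2.3.....
After op 7 (delete): buffer="waxohhagxc" (len 10), cursors c4@1 c1@3 c2@4 c3@5, authorship ..........
After op 8 (insert('t')): buffer="wtaxtoththagxc" (len 14), cursors c4@2 c1@5 c2@7 c3@9, authorship .4..1.2.3.....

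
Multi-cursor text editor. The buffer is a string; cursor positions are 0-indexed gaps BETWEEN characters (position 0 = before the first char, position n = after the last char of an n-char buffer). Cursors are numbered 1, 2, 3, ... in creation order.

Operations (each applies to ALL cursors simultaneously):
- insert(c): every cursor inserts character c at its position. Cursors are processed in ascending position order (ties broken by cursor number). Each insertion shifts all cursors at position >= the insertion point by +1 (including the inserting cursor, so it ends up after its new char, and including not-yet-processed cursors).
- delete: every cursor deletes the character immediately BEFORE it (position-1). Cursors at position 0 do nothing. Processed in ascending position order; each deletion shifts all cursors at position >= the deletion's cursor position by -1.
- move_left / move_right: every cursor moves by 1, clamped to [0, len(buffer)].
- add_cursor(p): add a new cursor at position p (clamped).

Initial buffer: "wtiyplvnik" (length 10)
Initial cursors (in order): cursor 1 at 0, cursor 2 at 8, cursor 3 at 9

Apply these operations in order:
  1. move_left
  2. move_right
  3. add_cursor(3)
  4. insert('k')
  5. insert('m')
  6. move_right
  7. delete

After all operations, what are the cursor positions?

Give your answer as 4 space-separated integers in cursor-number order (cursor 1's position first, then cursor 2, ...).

After op 1 (move_left): buffer="wtiyplvnik" (len 10), cursors c1@0 c2@7 c3@8, authorship ..........
After op 2 (move_right): buffer="wtiyplvnik" (len 10), cursors c1@1 c2@8 c3@9, authorship ..........
After op 3 (add_cursor(3)): buffer="wtiyplvnik" (len 10), cursors c1@1 c4@3 c2@8 c3@9, authorship ..........
After op 4 (insert('k')): buffer="wktikyplvnkikk" (len 14), cursors c1@2 c4@5 c2@11 c3@13, authorship .1..4.....2.3.
After op 5 (insert('m')): buffer="wkmtikmyplvnkmikmk" (len 18), cursors c1@3 c4@7 c2@14 c3@17, authorship .11..44.....22.33.
After op 6 (move_right): buffer="wkmtikmyplvnkmikmk" (len 18), cursors c1@4 c4@8 c2@15 c3@18, authorship .11..44.....22.33.
After op 7 (delete): buffer="wkmikmplvnkmkm" (len 14), cursors c1@3 c4@6 c2@12 c3@14, authorship .11.44....2233

Answer: 3 12 14 6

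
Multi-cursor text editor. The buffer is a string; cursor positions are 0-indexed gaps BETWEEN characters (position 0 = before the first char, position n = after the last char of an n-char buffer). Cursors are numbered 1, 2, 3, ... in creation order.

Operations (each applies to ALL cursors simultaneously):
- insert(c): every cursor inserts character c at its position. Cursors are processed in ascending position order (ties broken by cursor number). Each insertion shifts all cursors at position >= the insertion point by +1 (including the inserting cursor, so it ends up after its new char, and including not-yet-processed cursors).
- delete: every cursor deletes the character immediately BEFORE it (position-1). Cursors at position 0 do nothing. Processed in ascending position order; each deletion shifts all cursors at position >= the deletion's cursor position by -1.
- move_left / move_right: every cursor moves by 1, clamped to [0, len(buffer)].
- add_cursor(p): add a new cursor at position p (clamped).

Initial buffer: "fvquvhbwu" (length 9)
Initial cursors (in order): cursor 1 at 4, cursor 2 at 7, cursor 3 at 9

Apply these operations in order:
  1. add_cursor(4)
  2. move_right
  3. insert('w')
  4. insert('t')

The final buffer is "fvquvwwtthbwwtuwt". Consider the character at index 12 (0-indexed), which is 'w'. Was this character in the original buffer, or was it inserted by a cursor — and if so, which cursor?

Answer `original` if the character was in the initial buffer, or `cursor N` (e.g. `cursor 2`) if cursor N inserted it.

Answer: cursor 2

Derivation:
After op 1 (add_cursor(4)): buffer="fvquvhbwu" (len 9), cursors c1@4 c4@4 c2@7 c3@9, authorship .........
After op 2 (move_right): buffer="fvquvhbwu" (len 9), cursors c1@5 c4@5 c2@8 c3@9, authorship .........
After op 3 (insert('w')): buffer="fvquvwwhbwwuw" (len 13), cursors c1@7 c4@7 c2@11 c3@13, authorship .....14...2.3
After op 4 (insert('t')): buffer="fvquvwwtthbwwtuwt" (len 17), cursors c1@9 c4@9 c2@14 c3@17, authorship .....1414...22.33
Authorship (.=original, N=cursor N): . . . . . 1 4 1 4 . . . 2 2 . 3 3
Index 12: author = 2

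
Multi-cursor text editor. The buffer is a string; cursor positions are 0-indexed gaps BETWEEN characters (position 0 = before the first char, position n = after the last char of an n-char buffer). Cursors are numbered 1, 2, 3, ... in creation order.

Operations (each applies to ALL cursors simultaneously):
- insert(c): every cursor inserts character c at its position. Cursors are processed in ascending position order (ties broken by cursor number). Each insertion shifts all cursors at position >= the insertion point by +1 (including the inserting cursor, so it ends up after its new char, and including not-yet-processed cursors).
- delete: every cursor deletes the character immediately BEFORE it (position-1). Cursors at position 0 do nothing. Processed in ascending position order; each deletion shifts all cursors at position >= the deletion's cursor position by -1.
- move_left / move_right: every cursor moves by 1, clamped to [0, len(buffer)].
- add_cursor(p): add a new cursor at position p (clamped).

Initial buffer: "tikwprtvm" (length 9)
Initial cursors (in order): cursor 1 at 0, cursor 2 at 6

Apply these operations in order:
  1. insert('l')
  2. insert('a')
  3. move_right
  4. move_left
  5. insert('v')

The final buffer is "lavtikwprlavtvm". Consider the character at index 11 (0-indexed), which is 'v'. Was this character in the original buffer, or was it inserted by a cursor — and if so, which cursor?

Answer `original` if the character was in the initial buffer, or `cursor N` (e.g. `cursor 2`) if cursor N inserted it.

After op 1 (insert('l')): buffer="ltikwprltvm" (len 11), cursors c1@1 c2@8, authorship 1......2...
After op 2 (insert('a')): buffer="latikwprlatvm" (len 13), cursors c1@2 c2@10, authorship 11......22...
After op 3 (move_right): buffer="latikwprlatvm" (len 13), cursors c1@3 c2@11, authorship 11......22...
After op 4 (move_left): buffer="latikwprlatvm" (len 13), cursors c1@2 c2@10, authorship 11......22...
After op 5 (insert('v')): buffer="lavtikwprlavtvm" (len 15), cursors c1@3 c2@12, authorship 111......222...
Authorship (.=original, N=cursor N): 1 1 1 . . . . . . 2 2 2 . . .
Index 11: author = 2

Answer: cursor 2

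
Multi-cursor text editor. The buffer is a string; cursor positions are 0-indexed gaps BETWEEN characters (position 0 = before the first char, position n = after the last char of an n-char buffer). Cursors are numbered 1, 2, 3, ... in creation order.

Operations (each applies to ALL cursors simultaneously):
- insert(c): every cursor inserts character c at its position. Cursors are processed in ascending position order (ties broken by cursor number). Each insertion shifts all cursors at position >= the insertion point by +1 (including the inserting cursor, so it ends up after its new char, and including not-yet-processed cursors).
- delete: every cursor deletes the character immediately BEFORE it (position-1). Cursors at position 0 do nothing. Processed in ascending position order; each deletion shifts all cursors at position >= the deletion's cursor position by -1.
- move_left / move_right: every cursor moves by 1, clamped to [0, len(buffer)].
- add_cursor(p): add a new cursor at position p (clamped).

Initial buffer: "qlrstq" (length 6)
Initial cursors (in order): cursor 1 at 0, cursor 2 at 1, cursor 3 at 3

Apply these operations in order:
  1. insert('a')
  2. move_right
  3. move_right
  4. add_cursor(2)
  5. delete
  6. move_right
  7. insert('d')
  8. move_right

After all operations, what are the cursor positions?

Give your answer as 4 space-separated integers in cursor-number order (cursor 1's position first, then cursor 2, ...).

Answer: 5 7 9 5

Derivation:
After op 1 (insert('a')): buffer="aqalrastq" (len 9), cursors c1@1 c2@3 c3@6, authorship 1.2..3...
After op 2 (move_right): buffer="aqalrastq" (len 9), cursors c1@2 c2@4 c3@7, authorship 1.2..3...
After op 3 (move_right): buffer="aqalrastq" (len 9), cursors c1@3 c2@5 c3@8, authorship 1.2..3...
After op 4 (add_cursor(2)): buffer="aqalrastq" (len 9), cursors c4@2 c1@3 c2@5 c3@8, authorship 1.2..3...
After op 5 (delete): buffer="alasq" (len 5), cursors c1@1 c4@1 c2@2 c3@4, authorship 1.3..
After op 6 (move_right): buffer="alasq" (len 5), cursors c1@2 c4@2 c2@3 c3@5, authorship 1.3..
After op 7 (insert('d')): buffer="alddadsqd" (len 9), cursors c1@4 c4@4 c2@6 c3@9, authorship 1.1432..3
After op 8 (move_right): buffer="alddadsqd" (len 9), cursors c1@5 c4@5 c2@7 c3@9, authorship 1.1432..3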